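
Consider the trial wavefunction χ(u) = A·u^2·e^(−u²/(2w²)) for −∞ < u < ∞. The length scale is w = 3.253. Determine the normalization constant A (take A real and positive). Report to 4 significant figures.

Require ∫ |χ|² du = 1 over the whole domain.
With ∫_{−∞}^{∞} u^(2m) e^(−αu²) du = (2m−1)!!·√π / (2^m α^(m+1/2)), carrying out the integral gives A² · 3·√(π)·w^5/4.
Setting this equal to 1 gives A² = 1/(3·√(π)·w^5/4).
Plugging in w = 3.253 yields A = 0.045443.

A ≈ 0.04544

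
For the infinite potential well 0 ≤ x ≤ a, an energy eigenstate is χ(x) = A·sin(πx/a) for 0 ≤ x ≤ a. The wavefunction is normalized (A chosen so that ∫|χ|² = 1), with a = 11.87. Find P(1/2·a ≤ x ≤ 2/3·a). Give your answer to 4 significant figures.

P = ∫_{1/2·a}^{2/3·a} |χ(x)|² dx.
Since A² = 1/(a/2), this is the region integral divided by the full normalization integral.
Let u = x/a; then A² and the length scale cancel, so P = ∫_{1/2}^{2/3} sin(π·u)^2 du ÷ ∫_{0}^{1} sin(π·u)^2 du.
With ∫ sin(π·u)^2 du = u/2 - sin(2·π·u)/(4·π) + C, the region integral is √(3)/(8·π) + 1/12 and the full one is 1/2.
Evaluating gives P = (√(3)/4 + π/6)/π.

P ≈ 0.3045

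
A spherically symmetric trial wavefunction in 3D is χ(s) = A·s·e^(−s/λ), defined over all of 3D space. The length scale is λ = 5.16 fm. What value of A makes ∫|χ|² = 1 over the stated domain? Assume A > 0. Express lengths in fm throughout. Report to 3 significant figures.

A ≈ 0.00539 fm^(-5/2)

The normalization condition is ∫|χ|² 4πs² ds = 1 from 0 to ∞.
In 3D with spherical symmetry the volume element is 4πs² ds.
With ∫₀^∞ s^4 e^(−αs) ds = 4!/α^5, the integral (without the A² prefactor) comes out to 3·π·λ^5.
Setting this equal to 1 gives A² = 1/(3·π·λ^5).
With λ = 5.16: A² = 0.00002901 and A = 0.005386.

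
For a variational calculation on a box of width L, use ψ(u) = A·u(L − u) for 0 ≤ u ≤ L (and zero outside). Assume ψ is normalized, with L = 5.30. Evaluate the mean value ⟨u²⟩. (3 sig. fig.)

The expectation value is the |ψ|²-weighted average of u^2: ∫ u^2|ψ|² du.
Expanding the polynomial and integrating term by term, since the A² factors cancel between numerator and denominator, ⟨u²⟩ = 2·L^2/7.
With L = 5.30, ⟨u^2⟩ = 8.026.

⟨u^2⟩ ≈ 8.03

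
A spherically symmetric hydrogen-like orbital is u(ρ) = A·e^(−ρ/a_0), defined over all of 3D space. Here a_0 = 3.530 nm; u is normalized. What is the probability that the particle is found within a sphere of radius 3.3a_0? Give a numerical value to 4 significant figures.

P ≈ 0.9600

With dV = 4πρ²dρ, the probability is ∫|u|² dV over ρ ≤ 3.3a_0.
The full normalization integral is A²·[π·a_0^3] = 1, fixing A².
Let t = ρ/a_0; then A², 4π and the length scale all cancel, so P = ∫_{0}^{3.3} t^2·e^(-2·t) dt ÷ ∫_{0}^{∞} t^2·e^(-2·t) dt.
Using ∫ t^2·e^(-2·t) dt = -(2·t^2 + 2·t + 1)·e^(-2·t)/4, the numerator is 1/4 - 1469·e^(-33/5)/200 and the denominator is 1/4.
This evaluates to P = 0.96003.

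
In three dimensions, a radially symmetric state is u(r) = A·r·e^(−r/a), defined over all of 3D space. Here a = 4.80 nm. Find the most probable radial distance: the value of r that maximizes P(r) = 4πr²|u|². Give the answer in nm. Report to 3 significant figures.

r ≈ 9.60 nm

Differentiate P(r) = 4πr²|u|² with respect to r and set to zero.
This gives r = 2·a.
With a = 4.80, the most probable radial distance is 9.600 nm.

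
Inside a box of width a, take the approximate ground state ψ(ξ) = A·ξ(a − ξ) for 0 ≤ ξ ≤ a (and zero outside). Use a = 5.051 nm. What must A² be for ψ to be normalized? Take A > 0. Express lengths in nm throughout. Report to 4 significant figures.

A^2 ≈ 0.009125 nm^(-5)

The normalization condition is ∫|ψ|² dξ = 1 from 0 to a.
Carrying out the integral gives A² · a^5/30.
So A² = (a^5/30)^(−1).
Substituting a = 5.051 gives A² = 0.0091250, so A = 0.095525.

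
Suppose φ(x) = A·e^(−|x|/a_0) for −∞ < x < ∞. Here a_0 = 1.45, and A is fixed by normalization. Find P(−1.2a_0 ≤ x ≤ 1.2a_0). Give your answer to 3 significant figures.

The probability is P = ∫ |φ|² dx over [−1.2a_0, 1.2a_0].
The normalization integral ∫|φ|²dx over the whole domain equals a_0·A², and A² cancels in the ratio.
By symmetry take twice the x ≥ 0 contribution in numerator and denominator; the 2's cancel. Let u = x/a_0; then A² and the length scale cancel, so P = ∫_{0}^{1.2} e^(-2·u) du ÷ ∫_{0}^{∞} e^(-2·u) du.
An antiderivative of e^(-2·u) is -e^(-2·u)/2; evaluating from 0 to 1.2 gives 1/2 - e^(-12/5)/2, while the full integral is 1/2.
The result is P = 0.9093.

P ≈ 0.909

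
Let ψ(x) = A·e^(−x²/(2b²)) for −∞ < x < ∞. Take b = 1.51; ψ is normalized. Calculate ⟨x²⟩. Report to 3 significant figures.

⟨x²⟩ = ∫ x^2 |ψ|² dx over the full domain.
Since the A² factors cancel between numerator and denominator, ⟨x²⟩ = b^2/2.
Putting b = 1.51 gives 1.140.

⟨x^2⟩ ≈ 1.14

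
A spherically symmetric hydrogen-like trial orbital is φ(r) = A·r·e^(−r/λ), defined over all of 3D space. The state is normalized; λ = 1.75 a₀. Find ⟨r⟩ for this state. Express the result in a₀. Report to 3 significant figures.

⟨r⟩ = ∫ r |φ|² 4πr² dr over the full domain.
With ∫₀^∞ r^5 e^(−αr) dr = 5!/α^6, since the A² factors cancel between numerator and denominator, ⟨r⟩ = 5·λ/2.
With λ = 1.75, ⟨r⟩ = 4.375.

⟨r⟩ ≈ 4.38 a₀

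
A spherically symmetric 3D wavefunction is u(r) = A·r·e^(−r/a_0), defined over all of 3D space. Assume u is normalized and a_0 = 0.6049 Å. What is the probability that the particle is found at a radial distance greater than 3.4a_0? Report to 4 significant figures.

P ≈ 0.1920

P = ∫ |u|² 4πr² dr over r > 3.4a_0.
The full normalization integral is A²·[3·π·a_0^5] = 1, fixing A².
In terms of t = r/a_0 (A², 4π and the length scale all cancel between numerator and denominator), P = [∫_{3.4}^{∞} t^4·e^(-2·t) dt] / [∫_{0}^{∞} t^4·e^(-2·t) dt].
An antiderivative of t^4·e^(-2·t) is -(t^4/2 + t^3 + 3·t^2/2 + 3·t/2 + 3/4)·e^(-2·t); evaluating from 3.4 to ∞ gives ≈ 0.144023, while the full integral is 3/4.
The region integral divided by the full integral gives P = 0.19203.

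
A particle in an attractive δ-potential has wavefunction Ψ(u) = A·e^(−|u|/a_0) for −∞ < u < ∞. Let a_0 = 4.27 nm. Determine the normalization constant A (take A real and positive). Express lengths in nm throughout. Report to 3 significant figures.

We need A² ∫|f|² du = 1, taking the integral from −∞ to ∞.
Using ∫₀^∞ uⁿ e^(−αu) du = n!/αⁿ⁺¹, with Ψ = A·e^(−|u|/a_0), the integral evaluates to A²·[a_0].
Substituting a_0 = 4.27 gives A² = 0.2342, so A = 0.4839.

A ≈ 0.484 nm^(-1/2)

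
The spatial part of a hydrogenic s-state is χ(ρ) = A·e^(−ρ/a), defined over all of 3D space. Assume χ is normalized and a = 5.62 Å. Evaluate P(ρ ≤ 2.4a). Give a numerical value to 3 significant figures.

With dV = 4πρ²dρ, the probability is ∫|χ|² dV over ρ ≤ 2.4a.
Normalization gives A² = 1/(π·a^3).
Substituting u = ρ/a, A², 4π and the length scale all cancel in the ratio: P = ∫_{0}^{2.4} u^2·e^(-2·u) du / ∫_{0}^{∞} u^2·e^(-2·u) du.
Using ∫ u^2·e^(-2·u) du = -(2·u^2 + 2·u + 1)·e^(-2·u)/4, the numerator is 1/4 - 433·e^(-24/5)/100 and the denominator is 1/4.
The region integral divided by the full integral gives P = 0.8575.

P ≈ 0.857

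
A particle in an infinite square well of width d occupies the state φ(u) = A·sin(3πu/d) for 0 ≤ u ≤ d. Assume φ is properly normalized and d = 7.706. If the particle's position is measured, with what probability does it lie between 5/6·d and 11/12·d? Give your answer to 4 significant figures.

P = ∫_{5/6·d}^{11/12·d} |φ(u)|² du.
Since A² = 1/(d/2), this is the region integral divided by the full normalization integral.
In terms of t = u/d (A² and the length scale cancel between numerator and denominator), P = [∫_{5/6}^{11/12} sin(3·π·t)^2 dt] / [∫_{0}^{1} sin(3·π·t)^2 dt].
An antiderivative of sin(3·π·t)^2 is t/2 - sin(6·π·t)/(12·π); evaluating from 5/6 to 11/12 gives 1/(12·π) + 1/24, while the full integral is 1/2.
Evaluating gives P = (2 + π)/(12·π).

P ≈ 0.1364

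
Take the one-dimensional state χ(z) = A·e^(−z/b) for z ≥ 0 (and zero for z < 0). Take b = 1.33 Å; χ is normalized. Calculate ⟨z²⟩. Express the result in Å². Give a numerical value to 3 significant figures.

⟨z^2⟩ ≈ 0.884 Å^2

The expectation value is the |χ|²-weighted average of z^2: ∫ z^2|χ|² dz.
With ∫₀^∞ z^2 e^(−αz) dz = 2!/α^3, evaluating both integrals, ⟨z²⟩ = b^2/2.
With b = 1.33, ⟨z^2⟩ = 0.8845.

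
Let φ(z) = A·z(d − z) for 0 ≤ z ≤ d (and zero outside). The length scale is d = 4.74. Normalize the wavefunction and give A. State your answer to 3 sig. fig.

A ≈ 0.112

Normalization requires ∫|φ|² dz = 1, integrated from 0 to d.
Carrying out the integral gives A² · d^5/30.
Plugging in d = 4.74 yields A = 0.1120.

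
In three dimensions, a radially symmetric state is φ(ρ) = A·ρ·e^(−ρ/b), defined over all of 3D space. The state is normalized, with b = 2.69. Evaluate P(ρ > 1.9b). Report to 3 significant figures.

P ≈ 0.668

P = ∫ |φ|² 4πρ² dρ over ρ > 1.9b.
The full normalization integral is A²·[3·π·b^5] = 1, fixing A².
In terms of u = ρ/b (A², 4π and the length scale all cancel between numerator and denominator), P = [∫_{1.9}^{∞} u^4·e^(-2·u) du] / [∫_{0}^{∞} u^4·e^(-2·u) du].
An antiderivative of u^4·e^(-2·u) is -(u^4/2 + u^3 + 3·u^2/2 + 3·u/2 + 3/4)·e^(-2·u); evaluating from 1.9 to ∞ gives ≈ 0.50088, while the full integral is 3/4.
The region integral divided by the full integral gives P = 0.6678.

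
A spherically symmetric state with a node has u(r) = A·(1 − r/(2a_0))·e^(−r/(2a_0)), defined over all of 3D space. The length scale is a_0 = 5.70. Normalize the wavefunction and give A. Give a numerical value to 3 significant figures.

Normalization requires ∫|u|² 4πr² dr = 1, integrated from 0 to ∞.
Using ∫₀^∞ rⁿ e^(−αr) dr = n!/αⁿ⁺¹, ∫|u|² 4πr² dr = A²·(8·π·a_0^3).
So A² = (8·π·a_0^3)^(−1).
With a_0 = 5.70: A² = 0.0002149 and A = 0.01466.

A ≈ 0.0147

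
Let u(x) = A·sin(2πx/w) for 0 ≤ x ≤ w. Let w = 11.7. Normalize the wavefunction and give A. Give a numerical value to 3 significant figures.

A ≈ 0.413

Normalization requires ∫|u|² dx = 1, integrated from 0 to w.
Using sin²θ = (1 − cos 2θ)/2, the integral (without the A² prefactor) comes out to w/2.
Hence A² = 1/[w/2].
With w = 11.7: A² = 0.1709 and A = 0.4134.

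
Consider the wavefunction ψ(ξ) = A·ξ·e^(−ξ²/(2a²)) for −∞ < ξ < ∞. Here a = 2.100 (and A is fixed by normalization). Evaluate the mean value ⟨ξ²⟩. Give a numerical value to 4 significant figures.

⟨ξ²⟩ = ∫ ξ^2 |ψ|² dξ over the full domain.
Evaluating both integrals, ⟨ξ²⟩ = 3·a^2/2.
Putting a = 2.100 gives 6.6150.

⟨ξ^2⟩ ≈ 6.615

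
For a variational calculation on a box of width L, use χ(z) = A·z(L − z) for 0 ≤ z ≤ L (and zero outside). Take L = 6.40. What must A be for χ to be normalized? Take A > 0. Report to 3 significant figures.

A ≈ 0.0529

The normalization condition is ∫|χ|² dz = 1 from 0 to L.
Carrying out the integral gives A² · L^5/30.
With L = 6.40: A² = 0.002794 and A = 0.05286.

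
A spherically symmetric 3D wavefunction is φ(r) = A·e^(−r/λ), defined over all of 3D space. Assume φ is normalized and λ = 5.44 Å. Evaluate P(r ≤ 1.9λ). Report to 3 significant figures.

Integrate the radial probability density 4πr²|φ|² over r ≤ 1.9λ.
The full normalization integral is A²·[π·λ^3] = 1, fixing A².
In terms of u = r/λ (A², 4π and the length scale all cancel between numerator and denominator), P = [∫_{0}^{1.9} u^2·e^(-2·u) du] / [∫_{0}^{∞} u^2·e^(-2·u) du].
An antiderivative of u^2·e^(-2·u) is -(2·u^2 + 2·u + 1)·e^(-2·u)/4; evaluating from 0 to 1.9 gives 1/4 - 601·e^(-19/5)/200, while the full integral is 1/4.
This evaluates to P = 0.7311.

P ≈ 0.731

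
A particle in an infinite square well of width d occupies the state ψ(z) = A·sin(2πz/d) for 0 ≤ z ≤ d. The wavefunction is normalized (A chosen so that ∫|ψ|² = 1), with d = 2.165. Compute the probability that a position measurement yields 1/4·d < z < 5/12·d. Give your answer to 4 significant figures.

P ≈ 0.2356

P = ∫_{1/4·d}^{5/12·d} |ψ(z)|² dz.
Since A² = 1/(d/2), this is the region integral divided by the full normalization integral.
Let u = z/d; then A² and the length scale cancel, so P = ∫_{1/4}^{5/12} sin(2·π·u)^2 du ÷ ∫_{0}^{1} sin(2·π·u)^2 du.
An antiderivative of sin(2·π·u)^2 is u/2 - sin(4·π·u)/(8·π); evaluating from 1/4 to 5/12 gives √(3)/(16·π) + 1/12, while the full integral is 1/2.
The result is P = (√(3)/8 + π/6)/π.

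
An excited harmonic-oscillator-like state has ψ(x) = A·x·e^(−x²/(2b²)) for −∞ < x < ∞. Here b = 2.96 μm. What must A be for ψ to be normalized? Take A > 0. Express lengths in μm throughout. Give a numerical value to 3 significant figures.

A ≈ 0.209 μm^(-3/2)

The normalization condition is ∫|ψ|² dx = 1 from −∞ to ∞.
Differentiating ∫e^(−αx²) dx = √(π/α) under α to get the higher moments, ∫|ψ|² dx = A²·(√(π)·b^3/2).
Hence A² = 1/[√(π)·b^3/2].
Substituting b = 2.96 gives A² = 0.04351, so A = 0.2086.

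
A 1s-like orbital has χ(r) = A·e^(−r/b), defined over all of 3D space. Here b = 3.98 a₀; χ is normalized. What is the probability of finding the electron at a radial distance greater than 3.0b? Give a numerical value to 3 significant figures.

P ≈ 0.0620

P = ∫ |χ|² 4πr² dr over r > 3.0b.
The full normalization integral is A²·[π·b^3] = 1, fixing A².
Let u = r/b; then A², 4π and the length scale all cancel, so P = ∫_{3.0}^{∞} u^2·e^(-2·u) du ÷ ∫_{0}^{∞} u^2·e^(-2·u) du.
An antiderivative of u^2·e^(-2·u) is -(2·u^2 + 2·u + 1)·e^(-2·u)/4; evaluating from 3.0 to ∞ gives 25·e^(-6)/4, while the full integral is 1/4.
Taking the ratio yields P = 0.06197.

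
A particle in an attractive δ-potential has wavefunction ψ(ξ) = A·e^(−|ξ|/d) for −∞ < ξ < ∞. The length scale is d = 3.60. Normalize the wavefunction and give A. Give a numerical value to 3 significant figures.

The normalization condition is ∫|ψ|² dξ = 1 from −∞ to ∞.
Using ∫₀^∞ ξⁿ e^(−αξ) dξ = n!/αⁿ⁺¹, with ψ = A·e^(−|ξ|/d), the integral evaluates to A²·[d].
Hence A² = 1/[d].
With d = 3.60: A² = 0.2778 and A = 0.5270.

A ≈ 0.527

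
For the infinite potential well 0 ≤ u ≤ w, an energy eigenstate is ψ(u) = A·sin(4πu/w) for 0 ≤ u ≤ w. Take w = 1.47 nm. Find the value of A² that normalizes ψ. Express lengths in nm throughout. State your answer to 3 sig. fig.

Require ∫ |ψ|² du = 1 over the whole domain.
With ∫₀^w sin²(nπu/w) du = w/2, carrying out the integral gives A² · w/2.
Setting this equal to 1 gives A² = 1/(w/2).
Plugging in w = 1.47 yields A = 1.166.

A^2 ≈ 1.36 nm^(-1)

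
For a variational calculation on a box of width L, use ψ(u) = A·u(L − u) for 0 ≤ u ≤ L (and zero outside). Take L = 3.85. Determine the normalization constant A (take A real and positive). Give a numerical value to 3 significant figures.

Normalization requires ∫|ψ|² du = 1, integrated from 0 to L.
Carrying out the integral gives A² · L^5/30.
Setting this equal to 1 gives A² = 1/(L^5/30).
With L = 3.85: A² = 0.03547 and A = 0.1883.

A ≈ 0.188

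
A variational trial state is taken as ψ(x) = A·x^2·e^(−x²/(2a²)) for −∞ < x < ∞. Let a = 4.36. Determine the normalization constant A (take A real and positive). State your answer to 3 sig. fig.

Require ∫ |ψ|² dx = 1 over the whole domain.
Differentiating ∫e^(−αx²) dx = √(π/α) under α to get the higher moments, the integral (without the A² prefactor) comes out to 3·√(π)·a^5/4.
With a = 4.36: A² = 0.0004775 and A = 0.02185.

A ≈ 0.0219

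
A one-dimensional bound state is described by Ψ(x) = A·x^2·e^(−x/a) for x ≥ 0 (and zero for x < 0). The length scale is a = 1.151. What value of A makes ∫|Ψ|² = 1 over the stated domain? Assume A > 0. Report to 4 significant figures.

A ≈ 0.8124

We need A² ∫|f|² dx = 1, taking the integral from 0 to ∞.
Using ∫₀^∞ xⁿ e^(−αx) dx = n!/αⁿ⁺¹, carrying out the integral gives A² · 3·a^5/4.
Hence A² = 1/[3·a^5/4].
Substituting a = 1.151 gives A² = 0.66003, so A = 0.81242.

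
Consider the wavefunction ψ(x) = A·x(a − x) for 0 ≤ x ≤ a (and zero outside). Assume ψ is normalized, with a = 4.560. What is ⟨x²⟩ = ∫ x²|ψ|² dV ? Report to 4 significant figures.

⟨x^2⟩ ≈ 5.941

By definition ⟨x²⟩ = ∫ x^2 |ψ(x)|² dx.
The ratio of the moment integral to the normalization integral gives ⟨x²⟩ = 2·a^2/7.
Putting a = 4.560 gives 5.9410.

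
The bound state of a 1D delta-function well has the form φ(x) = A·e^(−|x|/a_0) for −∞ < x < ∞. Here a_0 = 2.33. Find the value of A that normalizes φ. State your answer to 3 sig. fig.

We need A² ∫|f|² dx = 1, taking the integral from −∞ to ∞.
Using ∫₀^∞ xⁿ e^(−αx) dx = n!/αⁿ⁺¹, with φ = A·e^(−|x|/a_0), the integral evaluates to A²·[a_0].
With a_0 = 2.33: A² = 0.4292 and A = 0.6551.

A ≈ 0.655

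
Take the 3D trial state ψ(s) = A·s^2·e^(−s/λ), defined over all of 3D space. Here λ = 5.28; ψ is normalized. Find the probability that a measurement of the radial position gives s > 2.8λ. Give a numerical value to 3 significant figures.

P = ∫ |ψ|² 4πs² ds over s > 2.8λ.
A² is fixed by ∫₀^∞ 4πs²|ψ|² ds = 1, i.e. A² = (45·π·λ^7/2)^(−1).
Substituting u = s/λ, A², 4π and the length scale all cancel in the ratio: P = ∫_{2.8}^{∞} u^6·e^(-2·u) du / ∫_{0}^{∞} u^6·e^(-2·u) du.
Using ∫ u^6·e^(-2·u) du = -(4·u^6 + 12·u^5 + 30·u^4 + 60·u^3 + 90·u^2 + 90·u + 45)·e^(-2·u)/8, the numerator is ≈ 3.7702 and the denominator is 45/8.
Taking the ratio yields P = 0.6703.

P ≈ 0.670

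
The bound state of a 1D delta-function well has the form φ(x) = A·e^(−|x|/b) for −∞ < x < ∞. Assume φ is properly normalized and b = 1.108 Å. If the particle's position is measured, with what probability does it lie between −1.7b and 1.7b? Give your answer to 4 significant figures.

|φ|² is the probability density, so P = ∫_{−1.7b}^{1.7b} |φ|² dx.
With A² fixed by ∫|φ|² = 1, i.e. A² = (b)^(−1), substitute and integrate.
Both integrals are even about x = 0, so only the x ≥ 0 halves are needed (the factors of 2 cancel). Let u = x/b; then A² and the length scale cancel, so P = ∫_{0}^{1.7} e^(-2·u) du ÷ ∫_{0}^{∞} e^(-2·u) du.
With ∫ e^(-2·u) du = -e^(-2·u)/2 + C, the region integral is 1/2 - e^(-17/5)/2 and the full one is 1/2.
The result is P = 0.96663.

P ≈ 0.9666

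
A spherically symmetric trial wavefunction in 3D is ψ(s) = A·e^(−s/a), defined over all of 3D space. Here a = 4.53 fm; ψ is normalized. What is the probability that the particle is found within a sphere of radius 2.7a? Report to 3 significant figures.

Integrate the radial probability density 4πs²|ψ|² over s ≤ 2.7a.
Normalization gives A² = 1/(π·a^3).
Let u = s/a; then A², 4π and the length scale all cancel, so P = ∫_{0}^{2.7} u^2·e^(-2·u) du ÷ ∫_{0}^{∞} u^2·e^(-2·u) du.
With ∫ u^2·e^(-2·u) du = -(2·u^2 + 2·u + 1)·e^(-2·u)/4 + C, the region integral is 1/4 - 1049·e^(-27/5)/200 and the full one is 1/4.
Taking the ratio yields P = 0.9052.

P ≈ 0.905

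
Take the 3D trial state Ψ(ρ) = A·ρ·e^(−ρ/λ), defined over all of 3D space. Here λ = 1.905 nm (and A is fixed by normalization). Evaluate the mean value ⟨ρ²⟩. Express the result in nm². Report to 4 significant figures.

⟨ρ^2⟩ ≈ 27.22 nm^2

⟨ρ²⟩ = ∫ ρ^2 |Ψ|² 4πρ² dρ over the full domain.
Using ∫₀^∞ ρⁿ e^(−αρ) dρ = n!/αⁿ⁺¹, since the A² factors cancel between numerator and denominator, ⟨ρ²⟩ = 15·λ^2/2.
Putting λ = 1.905 gives 27.218.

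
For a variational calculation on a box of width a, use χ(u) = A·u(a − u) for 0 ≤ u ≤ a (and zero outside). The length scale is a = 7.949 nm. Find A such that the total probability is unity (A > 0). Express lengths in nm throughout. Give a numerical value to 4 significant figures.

A ≈ 0.03075 nm^(-5/2)

The normalization condition is ∫|χ|² du = 1 from 0 to a.
Expanding the polynomial and integrating term by term, ∫|χ|² du = A²·(a^5/30).
Substituting a = 7.949 gives A² = 0.00094528, so A = 0.030745.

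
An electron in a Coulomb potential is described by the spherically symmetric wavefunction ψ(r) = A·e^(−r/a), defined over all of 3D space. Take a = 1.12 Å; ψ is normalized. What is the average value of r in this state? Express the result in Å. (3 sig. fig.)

⟨r⟩ ≈ 1.68 Å

⟨r⟩ = ∫ r |ψ|² 4πr² dr over the full domain.
Recall ∫₀^∞ r^m e^(−r/β) dr = m!·β^(m+1), evaluating both integrals, ⟨r⟩ = 3·a/2.
With a = 1.12, ⟨r⟩ = 1.680.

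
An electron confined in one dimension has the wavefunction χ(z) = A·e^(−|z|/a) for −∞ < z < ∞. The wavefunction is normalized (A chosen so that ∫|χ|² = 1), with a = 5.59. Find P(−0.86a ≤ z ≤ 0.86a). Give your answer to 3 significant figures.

P = ∫_{−0.86a}^{0.86a} |χ(z)|² dz.
Since A² = 1/(a), this is the region integral divided by the full normalization integral.
By symmetry take twice the z ≥ 0 contribution in numerator and denominator; the 2's cancel. Substituting u = z/a, A² and the length scale cancel in the ratio: P = ∫_{0}^{0.86} e^(-2·u) du / ∫_{0}^{∞} e^(-2·u) du.
Using ∫ e^(-2·u) du = -e^(-2·u)/2, the numerator is 1/2 - e^(-43/25)/2 and the denominator is 1/2.
This works out to P = 0.8209.

P ≈ 0.821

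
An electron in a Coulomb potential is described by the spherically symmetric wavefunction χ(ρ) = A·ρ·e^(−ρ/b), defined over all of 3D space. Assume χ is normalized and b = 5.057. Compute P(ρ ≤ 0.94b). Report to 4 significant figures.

P ≈ 0.04248

Integrate the radial probability density 4πρ²|χ|² over ρ ≤ 0.94b.
A² is fixed by ∫₀^∞ 4πρ²|χ|² dρ = 1, i.e. A² = (3·π·b^5)^(−1).
Let u = ρ/b; then A², 4π and the length scale all cancel, so P = ∫_{0}^{0.94} u^4·e^(-2·u) du ÷ ∫_{0}^{∞} u^4·e^(-2·u) du.
Using ∫ u^4·e^(-2·u) du = -(u^4/2 + u^3 + 3·u^2/2 + 3·u/2 + 3/4)·e^(-2·u), the numerator is ≈ 0.0318563 and the denominator is 3/4.
This evaluates to P = 0.042475.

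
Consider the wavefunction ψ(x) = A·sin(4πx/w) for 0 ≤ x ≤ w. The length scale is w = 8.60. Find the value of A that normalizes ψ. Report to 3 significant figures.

A ≈ 0.482

We need A² ∫|f|² dx = 1, taking the integral from 0 to w.
Using sin²θ = (1 − cos 2θ)/2, ∫|ψ|² dx = A²·(w/2).
Plugging in w = 8.60 yields A = 0.4822.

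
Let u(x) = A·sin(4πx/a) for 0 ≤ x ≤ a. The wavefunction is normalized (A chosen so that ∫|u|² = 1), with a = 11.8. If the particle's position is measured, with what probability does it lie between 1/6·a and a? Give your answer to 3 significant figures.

P ≈ 0.799

The probability is P = ∫ |u|² dx over [1/6·a, a].
Since A² = 1/(a/2), this is the region integral divided by the full normalization integral.
In terms of t = x/a (A² and the length scale cancel between numerator and denominator), P = [∫_{1/6}^{1} sin(4·π·t)^2 dt] / [∫_{0}^{1} sin(4·π·t)^2 dt].
Using ∫ sin(4·π·t)^2 dt = t/2 - sin(4·π·t)·cos(4·π·t)/(8·π), the numerator is -√(3)/(32·π) + 5/12 and the denominator is 1/2.
This works out to P = -√(3)/(16·π) + 5/6.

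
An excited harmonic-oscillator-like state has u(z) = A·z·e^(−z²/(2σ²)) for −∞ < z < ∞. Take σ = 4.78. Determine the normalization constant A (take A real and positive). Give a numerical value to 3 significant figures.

A ≈ 0.102

Require ∫ |u|² dz = 1 over the whole domain.
Carrying out the integral gives A² · √(π)·σ^3/2.
Hence A² = 1/[√(π)·σ^3/2].
Plugging in σ = 4.78 yields A = 0.1016.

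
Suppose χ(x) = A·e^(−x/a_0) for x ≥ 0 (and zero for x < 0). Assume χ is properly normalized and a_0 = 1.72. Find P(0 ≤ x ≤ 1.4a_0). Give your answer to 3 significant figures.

P = ∫_{0}^{1.4a_0} |χ(x)|² dx.
With A² fixed by ∫|χ|² = 1, i.e. A² = (a_0/2)^(−1), substitute and integrate.
Let u = x/a_0; then A² and the length scale cancel, so P = ∫_{0}^{1.4} e^(-2·u) du ÷ ∫_{0}^{∞} e^(-2·u) du.
With ∫ e^(-2·u) du = -e^(-2·u)/2 + C, the region integral is 1/2 - e^(-14/5)/2 and the full one is 1/2.
This works out to P = 0.9392.

P ≈ 0.939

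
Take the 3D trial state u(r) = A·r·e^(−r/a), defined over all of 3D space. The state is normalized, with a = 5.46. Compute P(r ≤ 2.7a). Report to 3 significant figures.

P ≈ 0.627

P = ∫ |u|² 4πr² dr over r ≤ 2.7a.
The full normalization integral is A²·[3·π·a^5] = 1, fixing A².
Substituting t = r/a, A², 4π and the length scale all cancel in the ratio: P = ∫_{0}^{2.7} t^4·e^(-2·t) dt / ∫_{0}^{∞} t^4·e^(-2·t) dt.
With ∫ t^4·e^(-2·t) dt = -(t^4/2 + t^3 + 3·t^2/2 + 3·t/2 + 3/4)·e^(-2·t) + C, the region integral is ≈ 0.47002 and the full one is 3/4.
This evaluates to P = 0.6267.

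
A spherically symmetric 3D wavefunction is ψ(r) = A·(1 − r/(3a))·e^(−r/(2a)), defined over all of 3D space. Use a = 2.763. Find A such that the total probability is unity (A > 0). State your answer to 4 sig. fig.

Normalization requires ∫|ψ|² 4πr² dr = 1, integrated from 0 to ∞.
The integral (without the A² prefactor) comes out to 8·π·a^3/3.
Setting this equal to 1 gives A² = 1/(8·π·a^3/3).
Plugging in a = 2.763 yields A = 0.075226.

A ≈ 0.07523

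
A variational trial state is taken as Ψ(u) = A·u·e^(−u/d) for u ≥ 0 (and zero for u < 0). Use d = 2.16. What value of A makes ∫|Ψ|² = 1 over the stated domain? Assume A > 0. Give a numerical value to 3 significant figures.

Normalization requires ∫|Ψ|² du = 1, integrated from 0 to ∞.
The integral (without the A² prefactor) comes out to d^3/4.
So A² = (d^3/4)^(−1).
Substituting d = 2.16 gives A² = 0.3969, so A = 0.6300.

A ≈ 0.630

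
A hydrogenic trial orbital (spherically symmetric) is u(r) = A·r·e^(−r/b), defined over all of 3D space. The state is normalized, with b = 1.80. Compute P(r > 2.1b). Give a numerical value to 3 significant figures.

P ≈ 0.590

With dV = 4πr²dr, the probability is ∫|u|² dV over r > 2.1b.
The full normalization integral is A²·[3·π·b^5] = 1, fixing A².
Substituting t = r/b, A², 4π and the length scale all cancel in the ratio: P = ∫_{2.1}^{∞} t^4·e^(-2·t) dt / ∫_{0}^{∞} t^4·e^(-2·t) dt.
An antiderivative of t^4·e^(-2·t) is -(t^4/2 + t^3 + 3·t^2/2 + 3·t/2 + 3/4)·e^(-2·t); evaluating from 2.1 to ∞ gives ≈ 0.44237, while the full integral is 3/4.
This evaluates to P = 0.5898.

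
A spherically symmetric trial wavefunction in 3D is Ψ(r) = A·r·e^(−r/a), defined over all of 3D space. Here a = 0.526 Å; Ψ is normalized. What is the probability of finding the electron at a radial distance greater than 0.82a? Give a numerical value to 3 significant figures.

P ≈ 0.974

P = ∫ |Ψ|² 4πr² dr over r > 0.82a.
A² is fixed by ∫₀^∞ 4πr²|Ψ|² dr = 1, i.e. A² = (3·π·a^5)^(−1).
Let u = r/a; then A², 4π and the length scale all cancel, so P = ∫_{0.82}^{∞} u^4·e^(-2·u) du ÷ ∫_{0}^{∞} u^4·e^(-2·u) du.
With ∫ u^4·e^(-2·u) du = -(u^4/2 + u^3 + 3·u^2/2 + 3·u/2 + 3/4)·e^(-2·u) + C, the region integral is ≈ 0.73053 and the full one is 3/4.
The region integral divided by the full integral gives P = 0.9740.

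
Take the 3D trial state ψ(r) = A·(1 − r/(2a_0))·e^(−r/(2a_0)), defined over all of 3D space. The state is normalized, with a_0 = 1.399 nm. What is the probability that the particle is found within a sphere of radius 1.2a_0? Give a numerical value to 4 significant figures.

P ≈ 0.04244

P = ∫ |ψ|² 4πr² dr over r ≤ 1.2a_0.
A² is fixed by ∫₀^∞ 4πr²|ψ|² dr = 1, i.e. A² = (8·π·a_0^3)^(−1).
Let u = r/a_0; then A², 4π and the length scale all cancel, so P = ∫_{0}^{1.2} u^2·(1 - u/2)^2·e^(-u) du ÷ ∫_{0}^{∞} u^2·(1 - u/2)^2·e^(-u) du.
An antiderivative of u^2·(1 - u/2)^2·e^(-u) is -(u^4/4 + u^2 + 2·u + 2)·e^(-u); evaluating from 0 to 1.2 gives 2 - 3974·e^(-6/5)/625, while the full integral is 2.
This evaluates to P = 0.042443.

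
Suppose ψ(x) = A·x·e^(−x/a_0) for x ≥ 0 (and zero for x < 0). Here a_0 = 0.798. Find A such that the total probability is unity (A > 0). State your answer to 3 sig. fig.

A ≈ 2.81

Require ∫ |ψ|² dx = 1 over the whole domain.
With ψ = A·x·e^(−x/a_0), the integral evaluates to A²·[a_0^3/4].
Hence A² = 1/[a_0^3/4].
Plugging in a_0 = 0.798 yields A = 2.806.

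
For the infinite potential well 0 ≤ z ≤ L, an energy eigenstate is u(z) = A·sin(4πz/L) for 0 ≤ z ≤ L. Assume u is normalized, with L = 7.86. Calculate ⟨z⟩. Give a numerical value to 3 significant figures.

⟨z⟩ = ∫ z |u|² dz over the full domain.
With ∫₀^L sin²(nπz/L) dz = L/2, the ratio of the moment integral to the normalization integral gives ⟨z⟩ = L/2.
With L = 7.86, ⟨z⟩ = 3.930.

⟨z⟩ ≈ 3.93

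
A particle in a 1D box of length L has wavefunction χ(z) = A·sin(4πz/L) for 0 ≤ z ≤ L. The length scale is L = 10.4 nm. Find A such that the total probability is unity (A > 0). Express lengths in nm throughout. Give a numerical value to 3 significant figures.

We need A² ∫|f|² dz = 1, taking the integral from 0 to L.
Using sin²θ = (1 − cos 2θ)/2, ∫|χ|² dz = A²·(L/2).
Setting this equal to 1 gives A² = 1/(L/2).
Substituting L = 10.4 gives A² = 0.1923, so A = 0.4385.

A ≈ 0.439 nm^(-1/2)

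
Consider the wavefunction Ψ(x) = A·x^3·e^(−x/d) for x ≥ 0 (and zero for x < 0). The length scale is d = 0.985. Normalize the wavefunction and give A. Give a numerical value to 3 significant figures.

A ≈ 0.445

We need A² ∫|f|² dx = 1, taking the integral from 0 to ∞.
Carrying out the integral gives A² · 45·d^7/8.
Setting this equal to 1 gives A² = 1/(45·d^7/8).
With d = 0.985: A² = 0.1976 and A = 0.4445.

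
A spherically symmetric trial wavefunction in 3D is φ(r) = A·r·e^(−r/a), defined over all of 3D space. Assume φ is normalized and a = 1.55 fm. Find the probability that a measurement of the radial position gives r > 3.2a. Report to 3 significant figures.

P ≈ 0.235

With dV = 4πr²dr, the probability is ∫|φ|² dV over r > 3.2a.
Normalization gives A² = 1/(3·π·a^5).
Let u = r/a; then A², 4π and the length scale all cancel, so P = ∫_{3.2}^{∞} u^4·e^(-2·u) du ÷ ∫_{0}^{∞} u^4·e^(-2·u) du.
With ∫ u^4·e^(-2·u) du = -(u^4/2 + u^3 + 3·u^2/2 + 3·u/2 + 3/4)·e^(-2·u) + C, the region integral is ≈ 0.17630 and the full one is 3/4.
Taking the ratio yields P = 0.2351.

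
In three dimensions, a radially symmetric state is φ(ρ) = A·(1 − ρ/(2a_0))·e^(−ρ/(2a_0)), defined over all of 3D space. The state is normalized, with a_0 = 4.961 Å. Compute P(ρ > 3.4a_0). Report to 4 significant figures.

With dV = 4πρ²dρ, the probability is ∫|φ|² dV over ρ > 3.4a_0.
Normalization gives A² = 1/(8·π·a_0^3).
In terms of u = ρ/a_0 (A², 4π and the length scale all cancel between numerator and denominator), P = [∫_{3.4}^{∞} u^2·(1 - u/2)^2·e^(-u) du] / [∫_{0}^{∞} u^2·(1 - u/2)^2·e^(-u) du].
Using ∫ u^2·(1 - u/2)^2·e^(-u) du = -(u^4/4 + u^2 + 2·u + 2)·e^(-u), the numerator is ≈ 1.79443 and the denominator is 2.
Taking the ratio yields P = 0.89721.

P ≈ 0.8972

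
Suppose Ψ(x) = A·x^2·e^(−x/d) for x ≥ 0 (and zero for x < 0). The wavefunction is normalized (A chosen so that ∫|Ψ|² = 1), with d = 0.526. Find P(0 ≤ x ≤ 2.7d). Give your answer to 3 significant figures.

P ≈ 0.627

|Ψ|² is the probability density, so P = ∫_{0}^{2.7d} |Ψ|² dx.
The normalization integral ∫|Ψ|²dx over the whole domain equals 3·d^5/4·A², and A² cancels in the ratio.
Substituting u = x/d, A² and the length scale cancel in the ratio: P = ∫_{0}^{2.7} u^4·e^(-2·u) du / ∫_{0}^{∞} u^4·e^(-2·u) du.
Using ∫ u^4·e^(-2·u) du = -(u^4/2 + u^3 + 3·u^2/2 + 3·u/2 + 3/4)·e^(-2·u), the numerator is ≈ 0.47002 and the denominator is 3/4.
Taking the ratio, P = 0.6267.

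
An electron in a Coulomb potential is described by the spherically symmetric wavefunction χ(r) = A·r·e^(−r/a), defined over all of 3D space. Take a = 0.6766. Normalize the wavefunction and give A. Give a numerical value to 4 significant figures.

A ≈ 0.8650

We need A² ∫|f|² 4πr² dr = 1, taking the integral from 0 to ∞.
Recall ∫₀^∞ r^m e^(−r/β) dr = m!·β^(m+1), with χ = A·r·e^(−r/a), the integral evaluates to A²·[3·π·a^5].
Setting this equal to 1 gives A² = 1/(3·π·a^5).
With a = 0.6766: A² = 0.74829 and A = 0.86504.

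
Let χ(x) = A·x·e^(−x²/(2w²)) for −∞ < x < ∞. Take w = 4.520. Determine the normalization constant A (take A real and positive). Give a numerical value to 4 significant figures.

A ≈ 0.1105

The normalization condition is ∫|χ|² dx = 1 from −∞ to ∞.
Using the Gaussian integral ∫_{−∞}^{∞} e^(−αx²) dx = √(π/α), carrying out the integral gives A² · √(π)·w^3/2.
Setting this equal to 1 gives A² = 1/(√(π)·w^3/2).
Substituting w = 4.520 gives A² = 0.012219, so A = 0.11054.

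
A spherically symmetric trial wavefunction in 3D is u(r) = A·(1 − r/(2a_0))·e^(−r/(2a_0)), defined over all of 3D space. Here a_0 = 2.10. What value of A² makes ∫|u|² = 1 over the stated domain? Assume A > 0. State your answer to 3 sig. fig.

We need A² ∫|f|² 4πr² dr = 1, taking the integral from 0 to ∞.
(Spherical symmetry: dV = 4πr² dr.)
With ∫₀^∞ r^4 e^(−αr) dr = 4!/α^5, carrying out the integral gives A² · 8·π·a_0^3.
So A² = (8·π·a_0^3)^(−1).
Substituting a_0 = 2.10 gives A² = 0.004296, so A = 0.06555.

A^2 ≈ 0.00430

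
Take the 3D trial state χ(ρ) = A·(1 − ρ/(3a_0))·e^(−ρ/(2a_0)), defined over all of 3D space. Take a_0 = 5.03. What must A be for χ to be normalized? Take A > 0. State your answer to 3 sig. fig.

A ≈ 0.0306

Require ∫ |χ|² 4πρ² dρ = 1 over the whole domain.
(Spherical symmetry: dV = 4πρ² dρ.)
Using ∫₀^∞ ρⁿ e^(−αρ) dρ = n!/αⁿ⁺¹, carrying out the integral gives A² · 8·π·a_0^3/3.
Hence A² = 1/[8·π·a_0^3/3].
With a_0 = 5.03: A² = 0.0009379 and A = 0.03063.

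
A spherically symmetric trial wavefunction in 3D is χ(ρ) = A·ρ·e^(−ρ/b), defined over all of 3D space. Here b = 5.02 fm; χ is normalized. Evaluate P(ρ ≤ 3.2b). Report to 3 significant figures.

P = ∫ |χ|² 4πρ² dρ over ρ ≤ 3.2b.
A² is fixed by ∫₀^∞ 4πρ²|χ|² dρ = 1, i.e. A² = (3·π·b^5)^(−1).
Substituting u = ρ/b, A², 4π and the length scale all cancel in the ratio: P = ∫_{0}^{3.2} u^4·e^(-2·u) du / ∫_{0}^{∞} u^4·e^(-2·u) du.
An antiderivative of u^4·e^(-2·u) is -(u^4/2 + u^3 + 3·u^2/2 + 3·u/2 + 3/4)·e^(-2·u); evaluating from 0 to 3.2 gives ≈ 0.57370, while the full integral is 3/4.
Taking the ratio yields P = 0.7649.

P ≈ 0.765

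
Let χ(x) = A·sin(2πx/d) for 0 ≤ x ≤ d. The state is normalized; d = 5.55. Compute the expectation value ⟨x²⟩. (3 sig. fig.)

⟨x^2⟩ ≈ 9.88

⟨x²⟩ = ∫ x^2 |χ|² dx over the full domain.
With ∫₀^d sin²(nπx/d) dx = d/2, evaluating both integrals, ⟨x²⟩ = -d^2/(8·π^2) + d^2/3.
Putting d = 5.55 gives 9.877.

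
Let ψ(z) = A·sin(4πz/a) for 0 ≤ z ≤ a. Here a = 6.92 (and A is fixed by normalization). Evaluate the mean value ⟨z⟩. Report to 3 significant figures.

By definition ⟨z⟩ = ∫ z |ψ(z)|² dz.
Since the A² factors cancel between numerator and denominator, ⟨z⟩ = a/2.
Putting a = 6.92 gives 3.460.

⟨z⟩ ≈ 3.46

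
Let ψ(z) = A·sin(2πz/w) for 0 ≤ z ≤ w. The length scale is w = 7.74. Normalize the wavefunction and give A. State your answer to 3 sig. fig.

Require ∫ |ψ|² dz = 1 over the whole domain.
With ∫₀^w sin²(nπz/w) dz = w/2, carrying out the integral gives A² · w/2.
So A² = (w/2)^(−1).
Plugging in w = 7.74 yields A = 0.5083.

A ≈ 0.508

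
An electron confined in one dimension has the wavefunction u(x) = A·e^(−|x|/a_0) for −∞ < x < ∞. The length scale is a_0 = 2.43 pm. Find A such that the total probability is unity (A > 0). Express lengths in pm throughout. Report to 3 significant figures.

The normalization condition is ∫|u|² dx = 1 from −∞ to ∞.
Using ∫₀^∞ xⁿ e^(−αx) dx = n!/αⁿ⁺¹, ∫|u|² dx = A²·(a_0).
So A² = (a_0)^(−1).
With a_0 = 2.43: A² = 0.4115 and A = 0.6415.

A ≈ 0.642 pm^(-1/2)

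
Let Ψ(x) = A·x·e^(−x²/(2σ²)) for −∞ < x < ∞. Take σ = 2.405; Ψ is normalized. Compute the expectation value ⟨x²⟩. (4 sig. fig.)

The expectation value is the |Ψ|²-weighted average of x^2: ∫ x^2|Ψ|² dx.
Evaluating both integrals, ⟨x²⟩ = 3·σ^2/2.
Putting σ = 2.405 gives 8.6760.

⟨x^2⟩ ≈ 8.676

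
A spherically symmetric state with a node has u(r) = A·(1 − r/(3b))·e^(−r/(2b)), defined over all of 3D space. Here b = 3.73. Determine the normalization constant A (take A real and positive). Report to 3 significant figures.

Require ∫ |u|² 4πr² dr = 1 over the whole domain.
Recall ∫₀^∞ r^m e^(−r/β) dr = m!·β^(m+1), the integral (without the A² prefactor) comes out to 8·π·b^3/3.
Hence A² = 1/[8·π·b^3/3].
Plugging in b = 3.73 yields A = 0.04796.

A ≈ 0.0480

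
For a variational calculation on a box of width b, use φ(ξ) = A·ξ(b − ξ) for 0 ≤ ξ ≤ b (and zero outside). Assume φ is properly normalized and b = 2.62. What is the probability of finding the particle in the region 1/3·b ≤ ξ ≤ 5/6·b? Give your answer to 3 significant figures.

P = ∫_{1/3·b}^{5/6·b} |φ(ξ)|² dξ.
Since A² = 1/(b^5/30), this is the region integral divided by the full normalization integral.
In terms of u = ξ/b (A² and the length scale cancel between numerator and denominator), P = [∫_{1/3}^{5/6} u^2·(1 - u)^2 du] / [∫_{0}^{1} u^2·(1 - u)^2 du].
An antiderivative of u^2·(1 - u)^2 is u^3·(6·u^2 - 15·u + 10)/30; evaluating from 1/3 to 5/6 gives 163/6480, while the full integral is 1/30.
The result is P = 163/216.

P ≈ 0.755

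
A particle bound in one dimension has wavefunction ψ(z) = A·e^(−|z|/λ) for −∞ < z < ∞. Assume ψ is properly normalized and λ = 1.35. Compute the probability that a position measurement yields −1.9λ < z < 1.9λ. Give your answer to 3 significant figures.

P = ∫_{−1.9λ}^{1.9λ} |ψ(z)|² dz.
Since A² = 1/(λ), this is the region integral divided by the full normalization integral.
By symmetry take twice the z ≥ 0 contribution in numerator and denominator; the 2's cancel. In terms of u = z/λ (A² and the length scale cancel between numerator and denominator), P = [∫_{0}^{1.9} e^(-2·u) du] / [∫_{0}^{∞} e^(-2·u) du].
Using ∫ e^(-2·u) du = -e^(-2·u)/2, the numerator is 1/2 - e^(-19/5)/2 and the denominator is 1/2.
This works out to P = 0.9776.

P ≈ 0.978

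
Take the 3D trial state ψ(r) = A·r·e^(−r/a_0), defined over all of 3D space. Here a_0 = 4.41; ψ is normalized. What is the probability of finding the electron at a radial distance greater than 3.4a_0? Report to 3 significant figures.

P ≈ 0.192

P = ∫ |ψ|² 4πr² dr over r > 3.4a_0.
A² is fixed by ∫₀^∞ 4πr²|ψ|² dr = 1, i.e. A² = (3·π·a_0^5)^(−1).
In terms of u = r/a_0 (A², 4π and the length scale all cancel between numerator and denominator), P = [∫_{3.4}^{∞} u^4·e^(-2·u) du] / [∫_{0}^{∞} u^4·e^(-2·u) du].
An antiderivative of u^4·e^(-2·u) is -(u^4/2 + u^3 + 3·u^2/2 + 3·u/2 + 3/4)·e^(-2·u); evaluating from 3.4 to ∞ gives ≈ 0.14402, while the full integral is 3/4.
This evaluates to P = 0.1920.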